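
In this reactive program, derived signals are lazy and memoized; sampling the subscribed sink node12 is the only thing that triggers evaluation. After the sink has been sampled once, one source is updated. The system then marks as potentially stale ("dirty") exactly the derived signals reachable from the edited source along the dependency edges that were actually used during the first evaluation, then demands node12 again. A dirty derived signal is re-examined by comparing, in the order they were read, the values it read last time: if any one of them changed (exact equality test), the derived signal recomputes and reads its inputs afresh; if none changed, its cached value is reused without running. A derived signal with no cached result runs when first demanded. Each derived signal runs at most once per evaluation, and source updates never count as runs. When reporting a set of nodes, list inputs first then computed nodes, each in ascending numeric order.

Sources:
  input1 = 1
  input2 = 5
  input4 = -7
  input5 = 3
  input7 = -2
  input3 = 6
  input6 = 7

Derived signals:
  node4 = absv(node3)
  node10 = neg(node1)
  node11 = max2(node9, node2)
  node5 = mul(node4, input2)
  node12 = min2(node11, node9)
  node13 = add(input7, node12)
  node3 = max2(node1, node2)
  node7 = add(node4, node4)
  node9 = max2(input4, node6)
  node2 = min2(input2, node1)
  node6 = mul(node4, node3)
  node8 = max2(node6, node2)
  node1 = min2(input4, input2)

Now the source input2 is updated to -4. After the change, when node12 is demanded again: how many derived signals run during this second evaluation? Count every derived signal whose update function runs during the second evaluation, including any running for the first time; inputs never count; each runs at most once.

First demand of the output computes:
  node1 = min2(-7, 5) = -7
  node2 = min2(5, -7) = -7
  node3 = max2(-7, -7) = -7
  node4 = absv(-7) = 7
  node6 = mul(7, -7) = -49
  node9 = max2(-7, -49) = -7
  node11 = max2(-7, -7) = -7
  node12 = min2(-7, -7) = -7

After the edit, cleaning proceeds:
  node1: a read changed (input2 5->-4) — executes, giving -7 — identical to its old value.
  node2: a read changed (input2 5->-4) — executes, giving -7 — identical to its old value.
  node3: dirty, but its reads are unchanged (node1 unchanged, node2 unchanged); cached -7 stands.
  node4: dirty, but its reads are unchanged (node3 unchanged); cached 7 stands.
  node6: dirty, but its reads are unchanged (node4 unchanged, node3 unchanged); cached -49 stands.
  node9: dirty, but its reads are unchanged (input4 unchanged, node6 unchanged); cached -7 stands.
  node11: dirty, but its reads are unchanged (node9 unchanged, node2 unchanged); cached -7 stands.
  node12: dirty, but its reads are unchanged (node11 unchanged, node9 unchanged); cached -7 stands.

Note where the cutoff bites: node3 is checked, finds nothing changed, and keeps its cache.

2 derived signals run: node1, node2.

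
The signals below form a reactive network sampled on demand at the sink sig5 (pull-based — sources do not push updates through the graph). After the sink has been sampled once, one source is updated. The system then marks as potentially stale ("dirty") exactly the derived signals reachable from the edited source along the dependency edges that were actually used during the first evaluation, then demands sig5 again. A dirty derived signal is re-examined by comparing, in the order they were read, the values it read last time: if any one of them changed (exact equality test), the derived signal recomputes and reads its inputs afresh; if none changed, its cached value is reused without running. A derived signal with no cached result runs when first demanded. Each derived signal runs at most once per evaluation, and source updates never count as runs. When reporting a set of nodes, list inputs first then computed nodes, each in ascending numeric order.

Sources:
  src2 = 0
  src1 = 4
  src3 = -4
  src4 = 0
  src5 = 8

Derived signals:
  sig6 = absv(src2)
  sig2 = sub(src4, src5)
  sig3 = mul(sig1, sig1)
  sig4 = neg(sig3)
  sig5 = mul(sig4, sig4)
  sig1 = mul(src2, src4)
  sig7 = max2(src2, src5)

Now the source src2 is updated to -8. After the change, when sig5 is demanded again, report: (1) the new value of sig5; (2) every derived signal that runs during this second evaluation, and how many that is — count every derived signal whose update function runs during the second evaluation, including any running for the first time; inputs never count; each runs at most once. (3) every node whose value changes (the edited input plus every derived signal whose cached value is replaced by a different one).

Initial pass — values computed on the first demand:
  sig1 = mul(0, 0) = 0
  sig3 = mul(0, 0) = 0
  sig4 = neg(0) = 0
  sig5 = mul(0, 0) = 0

Second demand — change propagation:
  sig1: re-runs because src2 0->-8; new result 0 (unchanged).
  sig3: re-examined; everything it read last time is the same (sig1 unchanged, sig1 unchanged) — cache 0 kept, no run.
  sig4: re-examined; everything it read last time is the same (sig3 unchanged) — cache 0 kept, no run.
  sig5: re-examined; everything it read last time is the same (sig4 unchanged, sig4 unchanged) — cache 0 kept, no run.

The important point: sig1 recomputes to an identical value, and the output ends up unchanged.

sig5 now evaluates to 0.
Run set: sig1 (1 run).
Changed values: src2.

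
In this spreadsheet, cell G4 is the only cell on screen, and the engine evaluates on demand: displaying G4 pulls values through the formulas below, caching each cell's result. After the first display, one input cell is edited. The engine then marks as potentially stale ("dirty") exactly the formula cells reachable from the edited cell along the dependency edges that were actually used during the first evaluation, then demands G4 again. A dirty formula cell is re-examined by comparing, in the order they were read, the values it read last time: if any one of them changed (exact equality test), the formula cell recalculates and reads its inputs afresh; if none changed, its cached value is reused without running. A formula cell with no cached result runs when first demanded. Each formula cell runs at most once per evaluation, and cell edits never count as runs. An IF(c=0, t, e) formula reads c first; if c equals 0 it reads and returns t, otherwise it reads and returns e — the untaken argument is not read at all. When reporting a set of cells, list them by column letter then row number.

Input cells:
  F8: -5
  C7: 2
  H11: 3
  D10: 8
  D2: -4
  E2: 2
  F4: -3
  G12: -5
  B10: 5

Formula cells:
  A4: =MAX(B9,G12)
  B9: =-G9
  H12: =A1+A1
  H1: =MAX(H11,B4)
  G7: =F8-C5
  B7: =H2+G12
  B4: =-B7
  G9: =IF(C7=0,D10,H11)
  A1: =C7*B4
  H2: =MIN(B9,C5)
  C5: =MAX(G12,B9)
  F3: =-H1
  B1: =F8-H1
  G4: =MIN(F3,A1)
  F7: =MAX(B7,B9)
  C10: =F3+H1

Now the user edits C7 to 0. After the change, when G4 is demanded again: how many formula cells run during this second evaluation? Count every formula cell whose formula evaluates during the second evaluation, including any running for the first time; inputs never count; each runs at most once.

Initial pass — values computed on the first demand:
  G9 = IF(C7=0: C7=2 -> else branch H11) = 3
  B9 = -(3) = -3
  C5 = MAX(-5, -3) = -3
  H2 = MIN(-3, -3) = -3
  B7 = -3 + -5 = -8
  B4 = -(-8) = 8
  A1 = 2 * 8 = 16
  H1 = MAX(3, 8) = 8
  F3 = -(8) = -8
  G4 = MIN(-8, 16) = -8

Second demand — change propagation:
  G9: re-runs because C7 2->0; new result 8.
  B9: re-runs because G9 3->8; new result -8.
  C5: re-runs because B9 -3->-8; new result -5.
  H2: re-runs because B9 -3->-8; C5 -3->-5; new result -8.
  B7: re-runs because H2 -3->-8; new result -13.
  B4: re-runs because B7 -8->-13; new result 13.
  A1: re-runs because C7 2->0; B4 8->13; new result 0.
  H1: re-runs because B4 8->13; new result 13.
  F3: re-runs because H1 8->13; new result -13.
  G4: re-runs because F3 -8->-13; A1 16->0; new result -13.

Run set: A1, B4, B7, B9, C5, F3, G4, G9, H1, H2 (10 run).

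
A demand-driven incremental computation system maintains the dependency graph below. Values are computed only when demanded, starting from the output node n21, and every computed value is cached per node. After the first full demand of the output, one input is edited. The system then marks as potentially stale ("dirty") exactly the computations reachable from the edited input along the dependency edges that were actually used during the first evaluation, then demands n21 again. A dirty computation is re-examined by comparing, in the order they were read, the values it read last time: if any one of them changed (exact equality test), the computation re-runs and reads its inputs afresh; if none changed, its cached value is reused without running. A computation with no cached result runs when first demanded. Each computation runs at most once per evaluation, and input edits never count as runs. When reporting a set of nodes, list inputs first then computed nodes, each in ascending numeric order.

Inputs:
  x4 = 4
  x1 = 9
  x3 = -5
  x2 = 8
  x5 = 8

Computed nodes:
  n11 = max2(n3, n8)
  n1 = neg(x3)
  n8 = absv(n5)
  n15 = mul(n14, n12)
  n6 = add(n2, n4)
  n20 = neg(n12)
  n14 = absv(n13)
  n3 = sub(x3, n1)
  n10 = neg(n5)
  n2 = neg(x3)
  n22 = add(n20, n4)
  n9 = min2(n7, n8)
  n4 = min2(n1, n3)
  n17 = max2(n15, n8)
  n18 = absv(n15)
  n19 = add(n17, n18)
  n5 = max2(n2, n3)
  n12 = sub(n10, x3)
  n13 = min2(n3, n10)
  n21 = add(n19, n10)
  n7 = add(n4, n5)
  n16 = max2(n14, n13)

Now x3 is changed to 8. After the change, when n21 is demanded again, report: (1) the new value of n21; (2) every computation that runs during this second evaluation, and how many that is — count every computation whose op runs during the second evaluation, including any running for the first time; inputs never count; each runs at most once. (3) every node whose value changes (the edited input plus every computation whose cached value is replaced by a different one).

First evaluation (everything demanded from the output):
  n1 = neg(-5) = 5
  n2 = neg(-5) = 5
  n3 = sub(-5, 5) = -10
  n5 = max2(5, -10) = 5
  n8 = absv(5) = 5
  n10 = neg(5) = -5
  n12 = sub(-5, -5) = 0
  n13 = min2(-10, -5) = -10
  n14 = absv(-10) = 10
  n15 = mul(10, 0) = 0
  n17 = max2(0, 5) = 5
  n18 = absv(0) = 0
  n19 = add(5, 0) = 5
  n21 = add(5, -5) = 0

Propagation after the edit:
  n1: runs — x3 -5->8; result -8.
  n2: runs — x3 -5->8; result -8.
  n3: runs — x3 -5->8; n1 5->-8; result 16.
  n5: runs — n2 5->-8; n3 -10->16; result 16.
  n8: runs — n5 5->16; result 16.
  n10: runs — n5 5->16; result -16.
  n12: runs — n10 -5->-16; x3 -5->8; result -24.
  n13: runs — n3 -10->16; n10 -5->-16; result -16.
  n14: runs — n13 -10->-16; result 16.
  n15: runs — n14 10->16; n12 0->-24; result -384.
  n17: runs — n15 0->-384; n8 5->16; result 16.
  n18: runs — n15 0->-384; result 384.
  n19: runs — n17 5->16; n18 0->384; result 400.
  n21: runs — n19 5->400; n10 -5->-16; result 384.

New value of n21: 384.
Computations that run: n1, n2, n3, n5, n8, n10, n12, n13, n14, n15, n17, n18, n19, n21 — 14 in total.
Values that change: x3, n1, n2, n3, n5, n8, n10, n12, n13, n14, n15, n17, n18, n19, n21.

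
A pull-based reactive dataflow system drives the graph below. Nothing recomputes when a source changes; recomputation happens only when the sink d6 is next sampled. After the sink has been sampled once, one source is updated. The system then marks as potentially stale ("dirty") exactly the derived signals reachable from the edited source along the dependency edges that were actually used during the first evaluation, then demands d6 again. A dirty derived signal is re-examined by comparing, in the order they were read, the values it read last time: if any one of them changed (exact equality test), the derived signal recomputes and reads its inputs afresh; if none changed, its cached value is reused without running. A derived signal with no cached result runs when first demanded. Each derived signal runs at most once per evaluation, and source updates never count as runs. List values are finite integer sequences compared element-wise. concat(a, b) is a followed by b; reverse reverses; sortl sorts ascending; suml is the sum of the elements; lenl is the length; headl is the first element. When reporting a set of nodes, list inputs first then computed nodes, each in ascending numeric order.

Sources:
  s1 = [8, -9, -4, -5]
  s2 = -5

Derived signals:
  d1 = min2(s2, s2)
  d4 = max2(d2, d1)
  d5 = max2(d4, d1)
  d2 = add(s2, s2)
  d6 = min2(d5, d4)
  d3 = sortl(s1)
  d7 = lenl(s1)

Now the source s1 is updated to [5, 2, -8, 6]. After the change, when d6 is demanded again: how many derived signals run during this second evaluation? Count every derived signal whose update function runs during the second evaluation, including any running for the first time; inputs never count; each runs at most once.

Derived signals that run: none — 0 in total.
Key observation: s1 is never demanded by the output, so the edit triggers no recomputation at all.

First evaluation (everything demanded from the output):
  d1 = min2(-5, -5) = -5
  d2 = add(-5, -5) = -10
  d4 = max2(-10, -5) = -5
  d5 = max2(-5, -5) = -5
  d6 = min2(-5, -5) = -5

Propagation after the edit:
  s1 feeds no computation that the output demands — nothing is marked dirty and nothing runs.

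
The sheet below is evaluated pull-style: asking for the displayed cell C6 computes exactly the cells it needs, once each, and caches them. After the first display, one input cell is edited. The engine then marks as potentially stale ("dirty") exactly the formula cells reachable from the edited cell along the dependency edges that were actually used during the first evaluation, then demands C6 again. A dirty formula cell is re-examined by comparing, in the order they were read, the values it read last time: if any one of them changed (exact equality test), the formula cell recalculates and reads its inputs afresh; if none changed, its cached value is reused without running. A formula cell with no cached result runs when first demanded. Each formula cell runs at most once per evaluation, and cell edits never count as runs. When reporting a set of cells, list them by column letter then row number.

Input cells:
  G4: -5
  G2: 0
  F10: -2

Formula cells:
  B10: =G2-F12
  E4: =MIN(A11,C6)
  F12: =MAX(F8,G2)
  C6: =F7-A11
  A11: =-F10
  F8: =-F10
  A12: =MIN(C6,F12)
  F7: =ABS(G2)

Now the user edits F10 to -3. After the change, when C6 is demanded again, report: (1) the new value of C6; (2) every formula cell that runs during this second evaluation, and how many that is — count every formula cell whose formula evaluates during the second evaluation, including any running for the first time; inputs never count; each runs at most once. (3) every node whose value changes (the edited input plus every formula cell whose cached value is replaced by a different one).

First demand of the output computes:
  A11 = -(-2) = 2
  F7 = ABS(0) = 0
  C6 = 0 - 2 = -2

After the edit, cleaning proceeds:
  A11: a read changed (F10 -2->-3) — executes, giving 3.
  C6: a read changed (A11 2->3) — executes, giving -3.

Demanding C6 again yields -3.
2 formula cells run: A11, C6.
The nodes whose values change: A11, C6, F10.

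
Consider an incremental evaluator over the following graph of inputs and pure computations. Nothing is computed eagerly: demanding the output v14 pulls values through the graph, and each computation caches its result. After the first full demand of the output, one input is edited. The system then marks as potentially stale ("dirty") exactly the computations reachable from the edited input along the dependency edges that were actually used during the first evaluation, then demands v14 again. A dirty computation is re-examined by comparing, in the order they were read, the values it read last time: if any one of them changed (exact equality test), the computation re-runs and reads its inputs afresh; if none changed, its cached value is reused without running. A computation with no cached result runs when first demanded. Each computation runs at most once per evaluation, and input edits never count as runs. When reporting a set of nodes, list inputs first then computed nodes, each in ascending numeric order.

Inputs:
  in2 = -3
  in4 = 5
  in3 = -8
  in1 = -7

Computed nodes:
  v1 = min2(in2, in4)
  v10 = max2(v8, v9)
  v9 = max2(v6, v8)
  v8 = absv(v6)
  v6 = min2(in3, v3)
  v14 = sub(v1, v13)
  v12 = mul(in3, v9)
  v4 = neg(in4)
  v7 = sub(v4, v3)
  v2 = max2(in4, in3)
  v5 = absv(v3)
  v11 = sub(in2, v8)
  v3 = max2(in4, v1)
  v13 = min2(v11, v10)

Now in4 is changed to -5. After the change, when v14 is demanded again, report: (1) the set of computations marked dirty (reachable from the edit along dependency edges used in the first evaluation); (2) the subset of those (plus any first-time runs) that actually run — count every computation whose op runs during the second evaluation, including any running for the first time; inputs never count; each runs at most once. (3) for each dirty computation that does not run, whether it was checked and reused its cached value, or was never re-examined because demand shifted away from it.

Dirty set: v1, v3, v6, v8, v9, v10, v11, v13, v14.
Run set: v1, v3, v6, v14 (4 run).
Re-examined without running (cache reused): v8, v9, v10, v11, v13.
The important point: at v8 every value read last time is unchanged, so the dirty flag clears without a run.

Initial pass — values computed on the first demand:
  v1 = min2(-3, 5) = -3
  v3 = max2(5, -3) = 5
  v6 = min2(-8, 5) = -8
  v8 = absv(-8) = 8
  v9 = max2(-8, 8) = 8
  v10 = max2(8, 8) = 8
  v11 = sub(-3, 8) = -11
  v13 = min2(-11, 8) = -11
  v14 = sub(-3, -11) = 8

Second demand — change propagation:
  v1: re-runs because in4 5->-5; new result -5.
  v3: re-runs because in4 5->-5; v1 -3->-5; new result -5.
  v6: re-runs because v3 5->-5; new result -8 (unchanged).
  v8: re-examined; everything it read last time is the same (v6 unchanged) — cache 8 kept, no run.
  v9: re-examined; everything it read last time is the same (v6 unchanged, v8 unchanged) — cache 8 kept, no run.
  v10: re-examined; everything it read last time is the same (v8 unchanged, v9 unchanged) — cache 8 kept, no run.
  v11: re-examined; everything it read last time is the same (in2 unchanged, v8 unchanged) — cache -11 kept, no run.
  v13: re-examined; everything it read last time is the same (v11 unchanged, v10 unchanged) — cache -11 kept, no run.
  v14: re-runs because v1 -3->-5; new result 6.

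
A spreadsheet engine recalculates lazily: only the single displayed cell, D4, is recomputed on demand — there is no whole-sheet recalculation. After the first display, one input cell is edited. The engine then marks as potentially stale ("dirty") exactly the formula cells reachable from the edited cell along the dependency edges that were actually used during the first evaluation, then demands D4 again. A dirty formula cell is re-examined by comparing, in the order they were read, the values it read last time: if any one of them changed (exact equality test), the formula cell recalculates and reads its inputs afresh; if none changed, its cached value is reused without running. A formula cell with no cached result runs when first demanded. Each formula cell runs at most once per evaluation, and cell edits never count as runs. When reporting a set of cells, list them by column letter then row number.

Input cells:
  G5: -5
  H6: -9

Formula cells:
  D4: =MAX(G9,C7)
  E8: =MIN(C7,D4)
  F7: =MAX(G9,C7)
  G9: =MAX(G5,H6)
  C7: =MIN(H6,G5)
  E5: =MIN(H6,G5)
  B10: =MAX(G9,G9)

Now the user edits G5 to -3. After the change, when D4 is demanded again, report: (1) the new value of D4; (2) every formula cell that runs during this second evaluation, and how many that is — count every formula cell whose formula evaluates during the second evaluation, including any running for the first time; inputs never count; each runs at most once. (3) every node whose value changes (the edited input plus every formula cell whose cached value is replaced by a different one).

New value of D4: -3.
Formula cells that run: C7, D4, G9 — 3 in total.
Values that change: D4, G5, G9.

First evaluation (everything demanded from the output):
  C7 = MIN(-9, -5) = -9
  G9 = MAX(-5, -9) = -5
  D4 = MAX(-5, -9) = -5

Propagation after the edit:
  C7: runs — G5 -5->-3; result -9 (same value as before).
  G9: runs — G5 -5->-3; result -3.
  D4: runs — G9 -5->-3; result -3.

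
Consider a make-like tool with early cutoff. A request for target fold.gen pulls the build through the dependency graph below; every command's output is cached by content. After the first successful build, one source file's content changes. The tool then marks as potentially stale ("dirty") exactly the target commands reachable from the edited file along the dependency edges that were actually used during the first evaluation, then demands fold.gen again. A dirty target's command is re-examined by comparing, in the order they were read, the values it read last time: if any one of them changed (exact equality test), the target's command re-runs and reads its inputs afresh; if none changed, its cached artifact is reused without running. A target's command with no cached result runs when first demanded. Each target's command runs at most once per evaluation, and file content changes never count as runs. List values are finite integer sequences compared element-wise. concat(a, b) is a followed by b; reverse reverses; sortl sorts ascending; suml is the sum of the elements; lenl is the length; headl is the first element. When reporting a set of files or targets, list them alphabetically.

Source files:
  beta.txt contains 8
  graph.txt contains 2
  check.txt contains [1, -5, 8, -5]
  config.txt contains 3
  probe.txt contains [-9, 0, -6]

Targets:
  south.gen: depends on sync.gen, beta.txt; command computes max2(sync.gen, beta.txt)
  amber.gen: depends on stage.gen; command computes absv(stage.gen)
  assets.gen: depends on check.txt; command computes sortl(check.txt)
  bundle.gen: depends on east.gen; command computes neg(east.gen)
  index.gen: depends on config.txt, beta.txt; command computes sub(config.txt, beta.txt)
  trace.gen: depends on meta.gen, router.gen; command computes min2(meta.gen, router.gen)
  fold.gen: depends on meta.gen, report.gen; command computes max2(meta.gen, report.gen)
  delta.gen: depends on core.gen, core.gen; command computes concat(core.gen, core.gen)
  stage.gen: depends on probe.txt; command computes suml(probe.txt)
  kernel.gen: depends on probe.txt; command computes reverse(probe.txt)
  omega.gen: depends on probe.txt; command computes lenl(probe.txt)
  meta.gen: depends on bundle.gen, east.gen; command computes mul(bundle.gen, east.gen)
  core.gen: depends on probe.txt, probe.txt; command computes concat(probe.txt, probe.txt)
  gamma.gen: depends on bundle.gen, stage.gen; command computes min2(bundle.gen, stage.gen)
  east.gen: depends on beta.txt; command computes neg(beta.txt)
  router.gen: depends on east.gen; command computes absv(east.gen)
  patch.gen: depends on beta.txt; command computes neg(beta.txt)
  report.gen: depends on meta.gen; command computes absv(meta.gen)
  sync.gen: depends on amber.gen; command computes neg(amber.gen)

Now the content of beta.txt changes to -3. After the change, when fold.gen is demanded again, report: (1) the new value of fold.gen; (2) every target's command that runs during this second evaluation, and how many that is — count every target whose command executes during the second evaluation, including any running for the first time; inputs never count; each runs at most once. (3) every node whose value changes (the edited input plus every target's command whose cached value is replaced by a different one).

Demanding fold.gen again yields 9.
5 target commands run: bundle.gen, east.gen, fold.gen, meta.gen, report.gen.
The nodes whose values change: beta.txt, bundle.gen, east.gen, fold.gen, meta.gen, report.gen.

First demand of the output computes:
  east.gen = neg(8) = -8
  bundle.gen = neg(-8) = 8
  meta.gen = mul(8, -8) = -64
  report.gen = absv(-64) = 64
  fold.gen = max2(-64, 64) = 64

After the edit, cleaning proceeds:
  east.gen: a read changed (beta.txt 8->-3) — executes, giving 3.
  bundle.gen: a read changed (east.gen -8->3) — executes, giving -3.
  meta.gen: a read changed (bundle.gen 8->-3; east.gen -8->3) — executes, giving -9.
  report.gen: a read changed (meta.gen -64->-9) — executes, giving 9.
  fold.gen: a read changed (meta.gen -64->-9; report.gen 64->9) — executes, giving 9.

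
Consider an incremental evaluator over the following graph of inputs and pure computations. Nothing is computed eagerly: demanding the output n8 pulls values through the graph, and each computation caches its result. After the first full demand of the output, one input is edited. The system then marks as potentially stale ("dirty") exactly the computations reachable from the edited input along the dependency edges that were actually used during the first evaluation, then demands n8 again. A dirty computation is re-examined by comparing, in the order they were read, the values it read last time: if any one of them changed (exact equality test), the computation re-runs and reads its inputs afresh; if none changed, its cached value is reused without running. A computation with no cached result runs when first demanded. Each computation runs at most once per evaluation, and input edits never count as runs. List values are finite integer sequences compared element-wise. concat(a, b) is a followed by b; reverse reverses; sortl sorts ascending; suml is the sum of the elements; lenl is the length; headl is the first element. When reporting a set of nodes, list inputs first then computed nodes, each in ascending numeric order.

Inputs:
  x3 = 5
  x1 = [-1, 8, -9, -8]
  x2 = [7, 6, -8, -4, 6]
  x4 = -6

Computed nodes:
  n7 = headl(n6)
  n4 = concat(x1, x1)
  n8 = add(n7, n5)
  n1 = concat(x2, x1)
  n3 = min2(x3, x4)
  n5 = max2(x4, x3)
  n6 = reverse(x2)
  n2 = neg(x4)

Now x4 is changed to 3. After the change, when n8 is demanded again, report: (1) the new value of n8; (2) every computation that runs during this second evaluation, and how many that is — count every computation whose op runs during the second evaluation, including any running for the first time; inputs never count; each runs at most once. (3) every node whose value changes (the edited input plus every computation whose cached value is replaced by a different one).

n8 now evaluates to 11.
Run set: n5 (1 run).
Changed values: x4.
The important point: n5 recomputes to an identical value, and the output ends up unchanged.

Initial pass — values computed on the first demand:
  n5 = max2(-6, 5) = 5
  n6 = reverse([7, 6, -8, -4, 6]) = [6, -4, -8, 6, 7]
  n7 = headl([6, -4, -8, 6, 7]) = 6
  n8 = add(6, 5) = 11

Second demand — change propagation:
  n5: re-runs because x4 -6->3; new result 5 (unchanged).
  n8: re-examined; everything it read last time is the same (n7 unchanged, n5 unchanged) — cache 11 kept, no run.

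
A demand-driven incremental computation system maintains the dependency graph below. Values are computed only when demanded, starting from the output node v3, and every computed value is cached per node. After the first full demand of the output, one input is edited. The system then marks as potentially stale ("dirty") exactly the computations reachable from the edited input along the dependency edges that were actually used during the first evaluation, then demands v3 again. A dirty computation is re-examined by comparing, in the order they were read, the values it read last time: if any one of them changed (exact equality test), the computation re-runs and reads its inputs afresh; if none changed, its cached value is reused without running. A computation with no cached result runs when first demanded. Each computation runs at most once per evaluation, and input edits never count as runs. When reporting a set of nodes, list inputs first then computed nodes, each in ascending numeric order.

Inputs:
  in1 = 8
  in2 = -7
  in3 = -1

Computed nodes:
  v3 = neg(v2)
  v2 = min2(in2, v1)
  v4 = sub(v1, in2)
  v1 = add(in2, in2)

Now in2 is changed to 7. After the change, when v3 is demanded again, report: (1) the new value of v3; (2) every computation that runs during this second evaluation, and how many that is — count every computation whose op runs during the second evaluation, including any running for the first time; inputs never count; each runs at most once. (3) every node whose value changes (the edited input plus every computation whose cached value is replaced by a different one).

New value of v3: -7.
Computations that run: v1, v2, v3 — 3 in total.
Values that change: in2, v1, v2, v3.

First evaluation (everything demanded from the output):
  v1 = add(-7, -7) = -14
  v2 = min2(-7, -14) = -14
  v3 = neg(-14) = 14

Propagation after the edit:
  v1: runs — in2 -7->7; in2 -7->7; result 14.
  v2: runs — in2 -7->7; v1 -14->14; result 7.
  v3: runs — v2 -14->7; result -7.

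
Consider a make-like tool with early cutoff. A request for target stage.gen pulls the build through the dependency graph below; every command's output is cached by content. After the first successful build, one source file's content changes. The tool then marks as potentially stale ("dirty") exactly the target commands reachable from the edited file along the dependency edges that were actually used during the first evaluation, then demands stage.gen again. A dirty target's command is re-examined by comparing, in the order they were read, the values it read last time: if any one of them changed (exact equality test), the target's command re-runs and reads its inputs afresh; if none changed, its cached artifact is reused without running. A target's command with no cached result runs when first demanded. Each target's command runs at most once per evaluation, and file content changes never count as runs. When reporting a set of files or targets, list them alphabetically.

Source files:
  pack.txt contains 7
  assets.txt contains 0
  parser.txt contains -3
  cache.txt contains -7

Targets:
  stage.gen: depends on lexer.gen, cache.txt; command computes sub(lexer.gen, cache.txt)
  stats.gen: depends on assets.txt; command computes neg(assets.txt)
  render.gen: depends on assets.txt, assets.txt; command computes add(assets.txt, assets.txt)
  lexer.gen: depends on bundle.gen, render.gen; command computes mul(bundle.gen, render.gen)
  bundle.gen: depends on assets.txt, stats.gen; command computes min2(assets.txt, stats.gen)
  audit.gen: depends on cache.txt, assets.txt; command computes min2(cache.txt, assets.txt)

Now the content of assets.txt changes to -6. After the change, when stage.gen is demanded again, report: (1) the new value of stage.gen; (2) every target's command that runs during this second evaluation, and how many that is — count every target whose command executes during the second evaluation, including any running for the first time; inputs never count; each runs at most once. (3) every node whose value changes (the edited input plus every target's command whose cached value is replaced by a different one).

Demanding stage.gen again yields 79.
5 target commands run: bundle.gen, lexer.gen, render.gen, stage.gen, stats.gen.
The nodes whose values change: assets.txt, bundle.gen, lexer.gen, render.gen, stage.gen, stats.gen.

First demand of the output computes:
  render.gen = add(0, 0) = 0
  stats.gen = neg(0) = 0
  bundle.gen = min2(0, 0) = 0
  lexer.gen = mul(0, 0) = 0
  stage.gen = sub(0, -7) = 7

After the edit, cleaning proceeds:
  render.gen: a read changed (assets.txt 0->-6; assets.txt 0->-6) — executes, giving -12.
  stats.gen: a read changed (assets.txt 0->-6) — executes, giving 6.
  bundle.gen: a read changed (assets.txt 0->-6; stats.gen 0->6) — executes, giving -6.
  lexer.gen: a read changed (bundle.gen 0->-6; render.gen 0->-12) — executes, giving 72.
  stage.gen: a read changed (lexer.gen 0->72) — executes, giving 79.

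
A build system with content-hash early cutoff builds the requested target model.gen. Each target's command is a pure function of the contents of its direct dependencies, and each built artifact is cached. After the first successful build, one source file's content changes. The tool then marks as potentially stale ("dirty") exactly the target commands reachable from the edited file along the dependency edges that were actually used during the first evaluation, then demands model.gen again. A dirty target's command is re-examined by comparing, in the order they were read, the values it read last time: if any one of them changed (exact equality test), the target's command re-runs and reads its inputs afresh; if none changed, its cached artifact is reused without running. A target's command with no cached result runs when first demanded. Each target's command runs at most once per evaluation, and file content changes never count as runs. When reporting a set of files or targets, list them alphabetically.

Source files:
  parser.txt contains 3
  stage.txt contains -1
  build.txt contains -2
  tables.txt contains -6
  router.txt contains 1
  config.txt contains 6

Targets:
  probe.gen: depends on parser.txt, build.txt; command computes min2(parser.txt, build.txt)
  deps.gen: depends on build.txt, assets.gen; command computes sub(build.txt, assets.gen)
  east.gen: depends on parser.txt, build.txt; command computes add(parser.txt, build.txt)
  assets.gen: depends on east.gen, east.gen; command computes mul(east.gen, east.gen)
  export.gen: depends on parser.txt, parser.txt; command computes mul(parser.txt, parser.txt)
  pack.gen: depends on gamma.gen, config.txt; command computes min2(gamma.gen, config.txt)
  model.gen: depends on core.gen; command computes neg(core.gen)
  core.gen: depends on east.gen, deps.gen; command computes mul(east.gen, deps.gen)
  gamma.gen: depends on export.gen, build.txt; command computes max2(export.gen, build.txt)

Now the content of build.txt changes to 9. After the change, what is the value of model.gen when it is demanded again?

First evaluation (everything demanded from the output):
  east.gen = add(3, -2) = 1
  assets.gen = mul(1, 1) = 1
  deps.gen = sub(-2, 1) = -3
  core.gen = mul(1, -3) = -3
  model.gen = neg(-3) = 3

Propagation after the edit:
  east.gen: runs — build.txt -2->9; result 12.
  assets.gen: runs — east.gen 1->12; east.gen 1->12; result 144.
  deps.gen: runs — build.txt -2->9; assets.gen 1->144; result -135.
  core.gen: runs — east.gen 1->12; deps.gen -3->-135; result -1620.
  model.gen: runs — core.gen -3->-1620; result 1620.

New value of model.gen: 1620.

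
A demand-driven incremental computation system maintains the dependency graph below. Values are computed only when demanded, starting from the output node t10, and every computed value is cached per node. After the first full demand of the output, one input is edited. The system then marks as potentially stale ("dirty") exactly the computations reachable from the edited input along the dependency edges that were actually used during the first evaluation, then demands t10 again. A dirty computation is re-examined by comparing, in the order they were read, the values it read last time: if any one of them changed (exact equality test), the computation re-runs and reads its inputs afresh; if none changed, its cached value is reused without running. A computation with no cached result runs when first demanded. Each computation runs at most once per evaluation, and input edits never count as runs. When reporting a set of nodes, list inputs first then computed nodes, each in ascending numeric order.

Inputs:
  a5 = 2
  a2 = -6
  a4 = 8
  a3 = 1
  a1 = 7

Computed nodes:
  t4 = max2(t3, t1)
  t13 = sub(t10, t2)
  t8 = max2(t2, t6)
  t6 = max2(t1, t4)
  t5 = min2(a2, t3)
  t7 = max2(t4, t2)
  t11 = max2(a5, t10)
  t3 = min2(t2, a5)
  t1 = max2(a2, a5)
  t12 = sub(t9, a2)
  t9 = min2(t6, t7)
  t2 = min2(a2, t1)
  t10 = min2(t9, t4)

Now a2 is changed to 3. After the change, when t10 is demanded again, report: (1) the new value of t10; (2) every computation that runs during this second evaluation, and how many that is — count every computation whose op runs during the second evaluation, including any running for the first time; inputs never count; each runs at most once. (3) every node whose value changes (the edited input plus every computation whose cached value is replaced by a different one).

First evaluation (everything demanded from the output):
  t1 = max2(-6, 2) = 2
  t2 = min2(-6, 2) = -6
  t3 = min2(-6, 2) = -6
  t4 = max2(-6, 2) = 2
  t6 = max2(2, 2) = 2
  t7 = max2(2, -6) = 2
  t9 = min2(2, 2) = 2
  t10 = min2(2, 2) = 2

Propagation after the edit:
  t1: runs — a2 -6->3; result 3.
  t2: runs — a2 -6->3; t1 2->3; result 3.
  t3: runs — t2 -6->3; result 2.
  t4: runs — t3 -6->2; t1 2->3; result 3.
  t6: runs — t1 2->3; t4 2->3; result 3.
  t7: runs — t4 2->3; t2 -6->3; result 3.
  t9: runs — t6 2->3; t7 2->3; result 3.
  t10: runs — t9 2->3; t4 2->3; result 3.

New value of t10: 3.
Computations that run: t1, t2, t3, t4, t6, t7, t9, t10 — 8 in total.
Values that change: a2, t1, t2, t3, t4, t6, t7, t9, t10.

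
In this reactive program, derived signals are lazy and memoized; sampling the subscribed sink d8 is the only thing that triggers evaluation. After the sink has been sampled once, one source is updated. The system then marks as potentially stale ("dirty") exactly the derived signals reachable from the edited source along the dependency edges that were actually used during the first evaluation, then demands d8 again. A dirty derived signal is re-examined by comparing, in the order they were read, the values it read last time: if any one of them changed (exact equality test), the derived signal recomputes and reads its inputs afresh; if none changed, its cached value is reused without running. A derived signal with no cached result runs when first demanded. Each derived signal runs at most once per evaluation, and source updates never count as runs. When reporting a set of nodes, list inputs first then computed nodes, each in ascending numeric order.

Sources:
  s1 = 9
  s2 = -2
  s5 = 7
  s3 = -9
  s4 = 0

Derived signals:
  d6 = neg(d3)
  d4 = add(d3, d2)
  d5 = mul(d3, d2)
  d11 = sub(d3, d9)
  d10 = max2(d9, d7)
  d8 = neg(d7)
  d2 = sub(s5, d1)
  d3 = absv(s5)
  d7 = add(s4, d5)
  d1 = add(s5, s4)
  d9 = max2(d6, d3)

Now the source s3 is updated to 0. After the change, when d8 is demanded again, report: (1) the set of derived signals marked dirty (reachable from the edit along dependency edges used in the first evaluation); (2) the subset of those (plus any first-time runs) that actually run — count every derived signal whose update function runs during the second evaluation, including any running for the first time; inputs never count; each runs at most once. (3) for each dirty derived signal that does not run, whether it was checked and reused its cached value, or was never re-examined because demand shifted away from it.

First demand of the output computes:
  d1 = add(7, 0) = 7
  d2 = sub(7, 7) = 0
  d3 = absv(7) = 7
  d5 = mul(7, 0) = 0
  d7 = add(0, 0) = 0
  d8 = neg(0) = 0

After the edit, cleaning proceeds:
  no node depends on s3 at all; the second demand re-runs nothing.

Note the shortcut — nothing in the graph depends on s3 at all, so no recomputation happens.

The edit dirties: none.
0 derived signals run: none.
No dirty derived signal escaped a run.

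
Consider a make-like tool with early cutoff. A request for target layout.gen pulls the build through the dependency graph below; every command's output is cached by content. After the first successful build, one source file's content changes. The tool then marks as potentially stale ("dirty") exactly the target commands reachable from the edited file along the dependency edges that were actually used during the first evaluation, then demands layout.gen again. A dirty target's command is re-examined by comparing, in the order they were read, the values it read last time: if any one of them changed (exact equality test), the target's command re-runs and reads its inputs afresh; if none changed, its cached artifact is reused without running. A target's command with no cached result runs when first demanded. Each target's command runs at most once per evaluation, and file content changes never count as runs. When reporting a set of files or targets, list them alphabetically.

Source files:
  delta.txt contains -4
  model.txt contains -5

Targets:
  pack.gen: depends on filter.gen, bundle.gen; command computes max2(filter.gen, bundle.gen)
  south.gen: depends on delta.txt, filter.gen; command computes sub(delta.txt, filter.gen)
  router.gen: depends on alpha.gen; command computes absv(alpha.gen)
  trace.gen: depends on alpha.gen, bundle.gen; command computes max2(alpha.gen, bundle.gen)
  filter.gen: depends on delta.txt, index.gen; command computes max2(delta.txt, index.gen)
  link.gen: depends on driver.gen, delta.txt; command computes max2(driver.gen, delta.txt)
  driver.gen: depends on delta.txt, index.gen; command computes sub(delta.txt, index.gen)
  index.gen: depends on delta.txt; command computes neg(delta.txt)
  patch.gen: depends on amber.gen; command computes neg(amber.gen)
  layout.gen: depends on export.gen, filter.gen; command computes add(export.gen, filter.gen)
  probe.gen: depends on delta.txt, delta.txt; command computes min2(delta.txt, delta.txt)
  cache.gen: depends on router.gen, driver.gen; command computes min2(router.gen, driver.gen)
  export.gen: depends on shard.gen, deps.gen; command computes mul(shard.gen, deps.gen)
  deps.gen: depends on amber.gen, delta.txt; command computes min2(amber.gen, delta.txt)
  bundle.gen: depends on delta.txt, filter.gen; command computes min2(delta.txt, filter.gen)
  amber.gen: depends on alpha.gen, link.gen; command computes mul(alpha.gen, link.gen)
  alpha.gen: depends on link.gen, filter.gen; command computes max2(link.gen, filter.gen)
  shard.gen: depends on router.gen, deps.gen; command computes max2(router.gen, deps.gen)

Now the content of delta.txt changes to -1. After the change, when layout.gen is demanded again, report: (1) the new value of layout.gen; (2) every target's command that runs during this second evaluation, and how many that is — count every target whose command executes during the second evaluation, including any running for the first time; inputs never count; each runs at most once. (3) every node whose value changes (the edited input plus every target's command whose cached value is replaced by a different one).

First demand of the output computes:
  index.gen = neg(-4) = 4
  driver.gen = sub(-4, 4) = -8
  filter.gen = max2(-4, 4) = 4
  link.gen = max2(-8, -4) = -4
  alpha.gen = max2(-4, 4) = 4
  amber.gen = mul(4, -4) = -16
  deps.gen = min2(-16, -4) = -16
  router.gen = absv(4) = 4
  shard.gen = max2(4, -16) = 4
  export.gen = mul(4, -16) = -64
  layout.gen = add(-64, 4) = -60

After the edit, cleaning proceeds:
  index.gen: a read changed (delta.txt -4->-1) — executes, giving 1.
  driver.gen: a read changed (delta.txt -4->-1; index.gen 4->1) — executes, giving -2.
  filter.gen: a read changed (delta.txt -4->-1; index.gen 4->1) — executes, giving 1.
  link.gen: a read changed (driver.gen -8->-2; delta.txt -4->-1) — executes, giving -1.
  alpha.gen: a read changed (link.gen -4->-1; filter.gen 4->1) — executes, giving 1.
  amber.gen: a read changed (alpha.gen 4->1; link.gen -4->-1) — executes, giving -1.
  deps.gen: a read changed (amber.gen -16->-1; delta.txt -4->-1) — executes, giving -1.
  router.gen: a read changed (alpha.gen 4->1) — executes, giving 1.
  shard.gen: a read changed (router.gen 4->1; deps.gen -16->-1) — executes, giving 1.
  export.gen: a read changed (shard.gen 4->1; deps.gen -16->-1) — executes, giving -1.
  layout.gen: a read changed (export.gen -64->-1; filter.gen 4->1) — executes, giving 0.

Demanding layout.gen again yields 0.
11 target commands run: alpha.gen, amber.gen, deps.gen, driver.gen, export.gen, filter.gen, index.gen, layout.gen, link.gen, router.gen, shard.gen.
The nodes whose values change: alpha.gen, amber.gen, delta.txt, deps.gen, driver.gen, export.gen, filter.gen, index.gen, layout.gen, link.gen, router.gen, shard.gen.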